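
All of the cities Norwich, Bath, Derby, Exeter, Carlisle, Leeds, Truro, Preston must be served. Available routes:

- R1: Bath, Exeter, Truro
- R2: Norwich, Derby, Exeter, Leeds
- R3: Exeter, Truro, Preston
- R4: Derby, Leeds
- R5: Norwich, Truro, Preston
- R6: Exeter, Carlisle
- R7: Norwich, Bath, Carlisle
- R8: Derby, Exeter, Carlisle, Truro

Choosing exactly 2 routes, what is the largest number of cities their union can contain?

Choosing R1, R2 covers {Norwich, Bath, Derby, Exeter, Leeds, Truro} — 6 cities.
No choice of 2 routes does better; here Carlisle, Preston are left uncovered.

6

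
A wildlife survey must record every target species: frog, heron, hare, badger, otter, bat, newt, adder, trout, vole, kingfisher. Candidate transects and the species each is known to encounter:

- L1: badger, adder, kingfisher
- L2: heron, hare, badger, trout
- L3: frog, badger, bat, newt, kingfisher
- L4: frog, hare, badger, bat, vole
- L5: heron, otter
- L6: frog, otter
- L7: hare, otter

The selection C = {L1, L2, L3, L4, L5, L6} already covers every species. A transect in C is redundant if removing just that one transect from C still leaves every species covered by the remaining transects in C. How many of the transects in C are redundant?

Drop L1: adder uncovered — not redundant.
Drop L2: trout uncovered — not redundant.
Drop L3: newt uncovered — not redundant.
Drop L4: vole uncovered — not redundant.
Drop L5: the rest still cover every species — redundant.
Drop L6: the rest still cover every species — redundant.
2 redundant: L5, L6.

2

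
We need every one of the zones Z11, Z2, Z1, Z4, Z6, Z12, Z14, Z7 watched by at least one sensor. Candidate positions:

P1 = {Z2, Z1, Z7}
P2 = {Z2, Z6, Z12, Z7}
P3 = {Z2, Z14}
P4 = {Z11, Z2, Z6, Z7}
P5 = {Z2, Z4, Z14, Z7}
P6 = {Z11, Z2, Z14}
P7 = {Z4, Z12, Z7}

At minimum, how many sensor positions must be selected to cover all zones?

P1, P2, P4, P5 together cover {Z11, Z2, Z1, Z4, Z6, Z12, Z14, Z7} — every zone.
No 3 of the 7 sensor positions cover everything (all 35 triples fall short), so 4 is minimum.

4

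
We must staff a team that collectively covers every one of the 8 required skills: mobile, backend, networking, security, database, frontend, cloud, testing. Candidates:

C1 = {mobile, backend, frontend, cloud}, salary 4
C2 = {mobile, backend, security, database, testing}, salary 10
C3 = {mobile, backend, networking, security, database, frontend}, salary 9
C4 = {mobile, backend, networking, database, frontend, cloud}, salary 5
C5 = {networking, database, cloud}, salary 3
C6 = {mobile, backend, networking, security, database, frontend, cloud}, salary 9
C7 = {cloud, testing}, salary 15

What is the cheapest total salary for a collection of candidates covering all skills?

C2, C4 cover every skill at salary 10 + 5 = 15.
Any cover uses at least 2 candidates; among all covering selections none totals below 15.

15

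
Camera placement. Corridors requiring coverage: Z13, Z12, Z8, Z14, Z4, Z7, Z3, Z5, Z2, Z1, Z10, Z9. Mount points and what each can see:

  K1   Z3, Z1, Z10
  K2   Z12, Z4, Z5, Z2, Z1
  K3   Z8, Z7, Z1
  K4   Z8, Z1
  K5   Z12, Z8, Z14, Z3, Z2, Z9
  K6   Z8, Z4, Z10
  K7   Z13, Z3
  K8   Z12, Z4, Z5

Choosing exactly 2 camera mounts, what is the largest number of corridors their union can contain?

9

Choosing K2, K5 covers {Z12, Z8, Z14, Z4, Z3, Z5, Z2, Z1, Z9} — 9 corridors.
No choice of 2 camera mounts does better; here Z13, Z7, Z10 are left uncovered.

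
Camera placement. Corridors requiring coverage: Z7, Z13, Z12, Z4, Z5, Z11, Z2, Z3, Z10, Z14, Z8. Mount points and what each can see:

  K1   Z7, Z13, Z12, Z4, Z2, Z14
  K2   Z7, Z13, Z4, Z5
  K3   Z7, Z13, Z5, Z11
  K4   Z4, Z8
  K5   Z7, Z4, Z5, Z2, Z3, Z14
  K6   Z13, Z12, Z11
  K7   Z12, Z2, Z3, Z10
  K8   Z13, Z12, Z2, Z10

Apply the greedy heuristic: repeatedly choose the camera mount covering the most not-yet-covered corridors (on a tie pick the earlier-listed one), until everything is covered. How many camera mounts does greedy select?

4

Pick 1: K1 covers 6 new corridors (Z7, Z13, Z12, Z4, Z2, Z14).
Pick 2: K3 covers 2 new corridors (Z5, Z11).
Pick 3: K7 covers 2 new corridors (Z3, Z10).
Pick 4: K4 covers 1 new corridors (Z8).
Greedy uses 4 camera mounts.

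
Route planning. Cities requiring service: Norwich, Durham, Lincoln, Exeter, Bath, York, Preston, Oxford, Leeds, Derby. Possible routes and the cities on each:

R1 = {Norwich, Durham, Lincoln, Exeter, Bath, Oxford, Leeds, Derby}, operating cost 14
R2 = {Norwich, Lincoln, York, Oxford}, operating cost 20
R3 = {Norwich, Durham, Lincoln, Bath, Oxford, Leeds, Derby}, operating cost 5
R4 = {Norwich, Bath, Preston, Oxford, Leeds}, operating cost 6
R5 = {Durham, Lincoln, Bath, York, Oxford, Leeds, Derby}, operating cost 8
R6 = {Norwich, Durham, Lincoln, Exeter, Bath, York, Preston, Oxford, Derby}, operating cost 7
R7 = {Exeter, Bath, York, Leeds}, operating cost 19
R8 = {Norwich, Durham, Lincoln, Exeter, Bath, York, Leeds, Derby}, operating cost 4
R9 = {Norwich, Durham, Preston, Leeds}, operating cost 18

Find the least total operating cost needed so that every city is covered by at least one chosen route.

10

R4, R8 cover every city at operating cost 6 + 4 = 10.
Any cover uses at least 2 routes; among all covering selections none totals below 10.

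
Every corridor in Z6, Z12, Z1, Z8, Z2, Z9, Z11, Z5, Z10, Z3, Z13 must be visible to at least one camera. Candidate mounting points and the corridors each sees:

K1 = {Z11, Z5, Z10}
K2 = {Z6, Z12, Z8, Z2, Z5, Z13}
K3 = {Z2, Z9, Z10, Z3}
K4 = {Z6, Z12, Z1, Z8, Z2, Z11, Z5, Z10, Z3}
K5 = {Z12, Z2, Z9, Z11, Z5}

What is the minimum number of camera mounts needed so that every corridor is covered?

K2, K3, K4 together cover {Z6, Z12, Z1, Z8, Z2, Z9, Z11, Z5, Z10, Z3, Z13} — every corridor.
No 2 of the 5 camera mounts cover everything (all 10 pairs fall short), so 3 is minimum.

3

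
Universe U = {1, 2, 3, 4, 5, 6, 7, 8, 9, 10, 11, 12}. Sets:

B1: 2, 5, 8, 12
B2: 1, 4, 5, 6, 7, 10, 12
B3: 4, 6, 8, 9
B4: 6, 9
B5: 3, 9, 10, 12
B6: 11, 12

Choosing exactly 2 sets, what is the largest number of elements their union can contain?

Choosing B1, B2 covers {1, 2, 4, 5, 6, 7, 8, 10, 12} — 9 elements.
No choice of 2 sets does better; here 3, 9, 11 are left uncovered.

9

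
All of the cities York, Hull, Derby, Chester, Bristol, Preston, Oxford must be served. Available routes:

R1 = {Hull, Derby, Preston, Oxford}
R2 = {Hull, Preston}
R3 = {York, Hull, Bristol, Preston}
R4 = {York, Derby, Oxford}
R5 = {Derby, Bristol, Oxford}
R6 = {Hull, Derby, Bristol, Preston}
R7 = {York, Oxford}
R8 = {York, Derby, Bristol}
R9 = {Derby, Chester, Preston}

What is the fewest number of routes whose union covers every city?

R1, R3, R9 together cover {York, Hull, Derby, Chester, Bristol, Preston, Oxford} — every city.
No 2 of the 9 routes cover everything (all 36 pairs fall short), so 3 is minimum.

3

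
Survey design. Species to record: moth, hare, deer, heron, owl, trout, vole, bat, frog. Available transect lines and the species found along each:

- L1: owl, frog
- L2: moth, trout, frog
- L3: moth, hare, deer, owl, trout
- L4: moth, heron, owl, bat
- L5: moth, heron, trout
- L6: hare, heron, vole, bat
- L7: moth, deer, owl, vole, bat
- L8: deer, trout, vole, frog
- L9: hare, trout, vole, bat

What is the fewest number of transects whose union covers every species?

3

L1, L3, L6 together cover {moth, hare, deer, heron, owl, trout, vole, bat, frog} — every species.
No 2 of the 9 transects cover everything (all 36 pairs fall short), so 3 is minimum.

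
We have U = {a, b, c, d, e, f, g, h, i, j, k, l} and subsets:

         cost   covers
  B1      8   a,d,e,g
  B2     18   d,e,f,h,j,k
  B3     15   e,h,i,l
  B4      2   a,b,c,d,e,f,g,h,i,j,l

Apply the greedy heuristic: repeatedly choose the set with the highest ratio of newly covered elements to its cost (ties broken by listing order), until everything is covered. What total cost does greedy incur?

20

Pick 1: B4 adds 11 new (a, b, c, d, e, f, g, h, i, j, l) at cost 2 (ratio 11/2).
Pick 2: B2 adds 1 new (k) at cost 18 (ratio 1/18).
Greedy total cost: 2 + 18 = 20.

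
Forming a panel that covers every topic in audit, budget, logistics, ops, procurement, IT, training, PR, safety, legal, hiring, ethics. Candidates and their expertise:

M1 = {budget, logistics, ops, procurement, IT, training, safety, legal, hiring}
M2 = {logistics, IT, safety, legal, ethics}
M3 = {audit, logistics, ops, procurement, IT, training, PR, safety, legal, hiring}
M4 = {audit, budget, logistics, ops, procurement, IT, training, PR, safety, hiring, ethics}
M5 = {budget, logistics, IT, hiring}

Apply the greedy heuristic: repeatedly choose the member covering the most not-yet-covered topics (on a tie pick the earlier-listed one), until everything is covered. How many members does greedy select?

Pick 1: M4 covers 11 new topics (audit, budget, logistics, ops, procurement, IT, training, PR, safety, hiring, ethics).
Pick 2: M1 covers 1 new topics (legal).
Greedy uses 2 members.

2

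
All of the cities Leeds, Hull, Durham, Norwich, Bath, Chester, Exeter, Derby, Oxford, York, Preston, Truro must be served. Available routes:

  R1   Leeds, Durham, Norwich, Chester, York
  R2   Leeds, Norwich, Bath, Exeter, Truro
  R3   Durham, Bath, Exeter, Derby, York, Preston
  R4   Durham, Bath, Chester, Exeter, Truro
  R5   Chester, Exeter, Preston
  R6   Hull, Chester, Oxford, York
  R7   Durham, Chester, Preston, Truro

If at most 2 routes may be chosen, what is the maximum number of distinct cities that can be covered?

9

Choosing R1, R3 covers {Leeds, Durham, Norwich, Bath, Chester, Exeter, Derby, York, Preston} — 9 cities.
No choice of 2 routes does better; here Hull, Oxford, Truro are left uncovered.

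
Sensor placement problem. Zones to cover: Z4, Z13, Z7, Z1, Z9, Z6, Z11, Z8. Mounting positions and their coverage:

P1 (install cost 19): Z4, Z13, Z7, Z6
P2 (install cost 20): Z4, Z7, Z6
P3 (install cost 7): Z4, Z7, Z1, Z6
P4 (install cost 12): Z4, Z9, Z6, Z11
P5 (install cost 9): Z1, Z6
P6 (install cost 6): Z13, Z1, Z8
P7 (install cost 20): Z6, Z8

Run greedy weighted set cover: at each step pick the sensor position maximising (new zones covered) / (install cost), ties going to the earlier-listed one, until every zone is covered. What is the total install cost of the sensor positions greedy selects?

25

Pick 1: P3 adds 4 new (Z4, Z7, Z1, Z6) at install cost 7 (ratio 4/7).
Pick 2: P6 adds 2 new (Z13, Z8) at install cost 6 (ratio 2/6).
Pick 3: P4 adds 2 new (Z9, Z11) at install cost 12 (ratio 2/12).
Greedy total install cost: 7 + 6 + 12 = 25.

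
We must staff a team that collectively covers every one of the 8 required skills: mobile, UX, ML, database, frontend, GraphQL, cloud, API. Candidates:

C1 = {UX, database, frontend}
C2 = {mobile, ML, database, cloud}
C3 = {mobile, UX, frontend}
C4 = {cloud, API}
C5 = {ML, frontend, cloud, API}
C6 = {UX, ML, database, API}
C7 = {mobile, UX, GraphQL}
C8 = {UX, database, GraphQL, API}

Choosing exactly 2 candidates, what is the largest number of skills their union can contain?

7

Choosing C2, C8 covers {mobile, UX, ML, database, GraphQL, cloud, API} — 7 skills.
No choice of 2 candidates does better; here frontend is left uncovered.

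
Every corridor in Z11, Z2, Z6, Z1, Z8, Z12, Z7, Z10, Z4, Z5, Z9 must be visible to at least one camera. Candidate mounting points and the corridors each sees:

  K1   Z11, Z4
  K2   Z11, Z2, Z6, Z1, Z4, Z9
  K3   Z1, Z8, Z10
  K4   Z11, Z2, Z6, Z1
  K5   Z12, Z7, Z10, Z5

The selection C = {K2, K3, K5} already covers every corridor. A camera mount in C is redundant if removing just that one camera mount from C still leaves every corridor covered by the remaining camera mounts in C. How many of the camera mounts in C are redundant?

0

Drop K2: Z11, Z2, Z6, Z4, … uncovered — not redundant.
Drop K3: Z8 uncovered — not redundant.
Drop K5: Z12, Z7, Z5 uncovered — not redundant.
None of the camera mounts in C is redundant.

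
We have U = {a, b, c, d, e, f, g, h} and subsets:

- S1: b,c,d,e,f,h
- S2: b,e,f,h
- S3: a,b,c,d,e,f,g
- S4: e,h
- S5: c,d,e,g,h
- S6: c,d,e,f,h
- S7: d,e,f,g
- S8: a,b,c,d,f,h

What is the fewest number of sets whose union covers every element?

2

S1, S3 together cover {a, b, c, d, e, f, g, h} — every element.
No single set contains all 8 elements, so 2 is optimal.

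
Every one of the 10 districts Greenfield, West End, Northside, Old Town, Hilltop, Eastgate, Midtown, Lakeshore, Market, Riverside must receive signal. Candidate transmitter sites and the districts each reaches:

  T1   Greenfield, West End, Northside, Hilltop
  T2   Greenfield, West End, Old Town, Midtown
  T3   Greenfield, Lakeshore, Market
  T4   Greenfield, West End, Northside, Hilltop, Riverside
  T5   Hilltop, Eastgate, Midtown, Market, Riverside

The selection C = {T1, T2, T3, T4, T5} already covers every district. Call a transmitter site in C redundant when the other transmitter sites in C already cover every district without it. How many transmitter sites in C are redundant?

2

Drop T1: the rest still cover every district — redundant.
Drop T2: Old Town uncovered — not redundant.
Drop T3: Lakeshore uncovered — not redundant.
Drop T4: the rest still cover every district — redundant.
Drop T5: Eastgate uncovered — not redundant.
2 redundant: T1, T4.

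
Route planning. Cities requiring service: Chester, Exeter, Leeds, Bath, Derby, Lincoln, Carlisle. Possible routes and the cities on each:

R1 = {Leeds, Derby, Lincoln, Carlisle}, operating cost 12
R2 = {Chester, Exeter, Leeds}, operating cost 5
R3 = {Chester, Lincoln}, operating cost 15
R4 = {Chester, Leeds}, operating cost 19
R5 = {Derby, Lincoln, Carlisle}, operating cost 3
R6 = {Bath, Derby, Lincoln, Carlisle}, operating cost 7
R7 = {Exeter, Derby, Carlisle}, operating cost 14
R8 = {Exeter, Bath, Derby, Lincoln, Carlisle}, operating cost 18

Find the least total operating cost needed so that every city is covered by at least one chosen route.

R2, R6 cover every city at operating cost 5 + 7 = 12.
Any cover uses at least 2 routes; among all covering selections none totals below 12.

12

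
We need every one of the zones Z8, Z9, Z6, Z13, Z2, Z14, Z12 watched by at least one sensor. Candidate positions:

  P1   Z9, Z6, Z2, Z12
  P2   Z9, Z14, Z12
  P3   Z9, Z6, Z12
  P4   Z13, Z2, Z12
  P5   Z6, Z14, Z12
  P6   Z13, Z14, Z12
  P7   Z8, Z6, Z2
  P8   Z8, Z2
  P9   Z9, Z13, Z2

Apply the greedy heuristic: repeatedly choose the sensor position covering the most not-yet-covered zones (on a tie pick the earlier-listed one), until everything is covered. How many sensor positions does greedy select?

Pick 1: P1 covers 4 new zones (Z9, Z6, Z2, Z12).
Pick 2: P6 covers 2 new zones (Z13, Z14).
Pick 3: P7 covers 1 new zones (Z8).
Greedy uses 3 sensor positions.

3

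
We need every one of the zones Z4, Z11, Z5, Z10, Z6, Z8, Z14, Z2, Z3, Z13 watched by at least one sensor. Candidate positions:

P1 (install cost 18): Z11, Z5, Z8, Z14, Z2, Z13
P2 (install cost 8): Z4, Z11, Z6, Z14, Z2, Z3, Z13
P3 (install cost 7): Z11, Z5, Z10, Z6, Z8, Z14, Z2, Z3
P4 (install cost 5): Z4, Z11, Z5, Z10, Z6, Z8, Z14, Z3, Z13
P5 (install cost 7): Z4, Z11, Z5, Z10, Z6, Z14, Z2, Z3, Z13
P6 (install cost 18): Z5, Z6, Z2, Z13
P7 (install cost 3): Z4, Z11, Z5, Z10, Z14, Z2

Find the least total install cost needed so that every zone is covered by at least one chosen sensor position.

8

P4, P7 cover every zone at install cost 5 + 3 = 8.
Any cover uses at least 2 sensor positions; among all covering selections none totals below 8.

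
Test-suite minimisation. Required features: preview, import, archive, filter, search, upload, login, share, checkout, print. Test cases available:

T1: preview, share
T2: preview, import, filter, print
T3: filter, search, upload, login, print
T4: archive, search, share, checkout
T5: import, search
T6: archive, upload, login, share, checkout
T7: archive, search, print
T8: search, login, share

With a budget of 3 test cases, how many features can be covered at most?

Choosing T2, T3, T4 covers {preview, import, archive, filter, search, upload, login, share, checkout, print} — 10 features.
That is all 10 features.

10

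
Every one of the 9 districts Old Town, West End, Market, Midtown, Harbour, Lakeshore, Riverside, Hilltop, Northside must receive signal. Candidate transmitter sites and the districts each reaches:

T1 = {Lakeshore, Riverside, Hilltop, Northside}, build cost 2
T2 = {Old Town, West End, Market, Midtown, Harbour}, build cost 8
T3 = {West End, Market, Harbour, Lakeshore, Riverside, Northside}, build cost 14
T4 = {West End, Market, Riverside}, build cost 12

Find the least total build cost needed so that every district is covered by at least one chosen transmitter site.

T1, T2 cover every district at build cost 2 + 8 = 10.
Any cover uses at least 2 transmitter sites; among all covering selections none totals below 10.

10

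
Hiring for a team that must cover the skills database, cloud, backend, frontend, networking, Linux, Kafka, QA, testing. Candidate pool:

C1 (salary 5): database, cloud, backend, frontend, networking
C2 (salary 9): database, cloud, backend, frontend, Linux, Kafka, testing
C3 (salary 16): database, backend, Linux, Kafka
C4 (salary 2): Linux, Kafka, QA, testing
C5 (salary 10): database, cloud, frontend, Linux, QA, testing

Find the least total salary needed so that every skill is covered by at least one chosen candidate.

C1, C4 cover every skill at salary 5 + 2 = 7.
Any cover uses at least 2 candidates; among all covering selections none totals below 7.

7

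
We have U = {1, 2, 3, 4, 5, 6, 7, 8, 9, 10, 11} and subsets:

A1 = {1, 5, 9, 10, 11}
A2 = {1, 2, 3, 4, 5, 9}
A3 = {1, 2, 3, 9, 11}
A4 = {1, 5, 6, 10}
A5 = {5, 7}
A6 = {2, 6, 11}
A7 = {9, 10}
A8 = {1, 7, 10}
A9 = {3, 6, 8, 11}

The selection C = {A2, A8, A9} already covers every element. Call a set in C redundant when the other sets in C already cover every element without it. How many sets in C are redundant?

Drop A2: 2, 4, 5, 9 uncovered — not redundant.
Drop A8: 7, 10 uncovered — not redundant.
Drop A9: 6, 8, 11 uncovered — not redundant.
None of the sets in C is redundant.

0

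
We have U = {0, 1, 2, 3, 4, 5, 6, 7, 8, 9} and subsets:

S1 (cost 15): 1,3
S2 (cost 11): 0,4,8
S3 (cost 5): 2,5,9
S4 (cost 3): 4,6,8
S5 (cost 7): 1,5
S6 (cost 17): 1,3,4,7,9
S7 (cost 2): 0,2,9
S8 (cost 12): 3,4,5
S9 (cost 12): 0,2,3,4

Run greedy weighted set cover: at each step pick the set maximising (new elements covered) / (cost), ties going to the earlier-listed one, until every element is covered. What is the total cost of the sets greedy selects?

Pick 1: S7 adds 3 new (0, 2, 9) at cost 2 (ratio 3/2).
Pick 2: S4 adds 3 new (4, 6, 8) at cost 3 (ratio 3/3).
Pick 3: S5 adds 2 new (1, 5) at cost 7 (ratio 2/7).
Pick 4: S6 adds 2 new (3, 7) at cost 17 (ratio 2/17).
Greedy total cost: 2 + 3 + 7 + 17 = 29. (The true optimum is 27, so greedy overshoots here.)

29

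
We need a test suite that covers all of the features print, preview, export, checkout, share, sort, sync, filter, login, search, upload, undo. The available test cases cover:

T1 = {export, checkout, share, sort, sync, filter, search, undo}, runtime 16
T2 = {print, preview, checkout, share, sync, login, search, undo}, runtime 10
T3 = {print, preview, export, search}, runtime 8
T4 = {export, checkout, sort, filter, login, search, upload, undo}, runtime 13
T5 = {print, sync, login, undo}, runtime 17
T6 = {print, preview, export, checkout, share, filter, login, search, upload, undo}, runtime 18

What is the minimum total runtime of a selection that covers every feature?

23

T2, T4 cover every feature at runtime 10 + 13 = 23.
Any cover uses at least 2 test cases; among all covering selections none totals below 23.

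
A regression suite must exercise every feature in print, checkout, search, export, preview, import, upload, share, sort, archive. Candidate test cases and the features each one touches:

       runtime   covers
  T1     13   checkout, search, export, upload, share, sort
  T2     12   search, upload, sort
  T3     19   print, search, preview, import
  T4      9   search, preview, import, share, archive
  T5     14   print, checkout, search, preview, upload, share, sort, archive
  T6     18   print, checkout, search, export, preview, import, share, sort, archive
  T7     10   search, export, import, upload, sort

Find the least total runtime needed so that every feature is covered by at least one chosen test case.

24

T5, T7 cover every feature at runtime 14 + 10 = 24.
Any cover uses at least 2 test cases; among all covering selections none totals below 24.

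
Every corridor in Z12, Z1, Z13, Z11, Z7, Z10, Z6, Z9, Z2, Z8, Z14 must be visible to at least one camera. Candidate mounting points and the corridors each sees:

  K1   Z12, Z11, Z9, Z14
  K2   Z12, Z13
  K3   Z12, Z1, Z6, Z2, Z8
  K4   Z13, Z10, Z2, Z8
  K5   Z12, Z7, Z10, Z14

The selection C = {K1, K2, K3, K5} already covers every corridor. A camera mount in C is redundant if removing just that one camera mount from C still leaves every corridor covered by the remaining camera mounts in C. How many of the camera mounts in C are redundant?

0

Drop K1: Z11, Z9 uncovered — not redundant.
Drop K2: Z13 uncovered — not redundant.
Drop K3: Z1, Z6, Z2, Z8 uncovered — not redundant.
Drop K5: Z7, Z10 uncovered — not redundant.
None of the camera mounts in C is redundant.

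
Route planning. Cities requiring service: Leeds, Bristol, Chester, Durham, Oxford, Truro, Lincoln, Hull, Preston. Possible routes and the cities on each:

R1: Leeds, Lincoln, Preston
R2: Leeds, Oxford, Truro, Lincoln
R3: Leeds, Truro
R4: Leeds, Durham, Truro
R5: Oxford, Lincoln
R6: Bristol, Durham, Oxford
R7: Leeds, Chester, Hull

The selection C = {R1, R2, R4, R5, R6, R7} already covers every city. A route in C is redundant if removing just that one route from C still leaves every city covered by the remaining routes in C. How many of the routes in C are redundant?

3

Drop R1: Preston uncovered — not redundant.
Drop R2: the rest still cover every city — redundant.
Drop R4: the rest still cover every city — redundant.
Drop R5: the rest still cover every city — redundant.
Drop R6: Bristol uncovered — not redundant.
Drop R7: Chester, Hull uncovered — not redundant.
3 redundant: R2, R4, R5.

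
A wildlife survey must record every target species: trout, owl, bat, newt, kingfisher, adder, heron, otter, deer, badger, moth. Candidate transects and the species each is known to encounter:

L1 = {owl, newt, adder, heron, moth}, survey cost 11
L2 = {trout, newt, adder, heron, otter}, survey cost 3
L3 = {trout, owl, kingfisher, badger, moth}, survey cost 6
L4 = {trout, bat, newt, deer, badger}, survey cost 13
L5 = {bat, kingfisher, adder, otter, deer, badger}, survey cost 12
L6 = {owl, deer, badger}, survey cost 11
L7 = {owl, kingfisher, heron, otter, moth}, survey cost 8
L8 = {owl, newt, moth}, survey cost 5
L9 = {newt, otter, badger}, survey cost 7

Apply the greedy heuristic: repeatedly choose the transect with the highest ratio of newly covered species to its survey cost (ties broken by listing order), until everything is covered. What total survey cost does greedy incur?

21

Pick 1: L2 adds 5 new (trout, newt, adder, heron, otter) at survey cost 3 (ratio 5/3).
Pick 2: L3 adds 4 new (owl, kingfisher, badger, moth) at survey cost 6 (ratio 4/6).
Pick 3: L5 adds 2 new (bat, deer) at survey cost 12 (ratio 2/12).
Greedy total survey cost: 3 + 6 + 12 = 21. (The true optimum is 20, so greedy overshoots here.)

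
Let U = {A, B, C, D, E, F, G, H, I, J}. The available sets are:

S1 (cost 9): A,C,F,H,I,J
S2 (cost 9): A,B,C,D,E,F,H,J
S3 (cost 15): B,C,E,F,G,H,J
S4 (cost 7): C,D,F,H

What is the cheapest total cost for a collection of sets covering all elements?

31

S1, S3, S4 cover every element at cost 9 + 15 + 7 = 31.
Any cover uses at least 3 sets; among all covering selections none totals below 31.
Greedy by coverage-per-cost would pick S2, S1, S3 for 33 — worse than the optimum 31.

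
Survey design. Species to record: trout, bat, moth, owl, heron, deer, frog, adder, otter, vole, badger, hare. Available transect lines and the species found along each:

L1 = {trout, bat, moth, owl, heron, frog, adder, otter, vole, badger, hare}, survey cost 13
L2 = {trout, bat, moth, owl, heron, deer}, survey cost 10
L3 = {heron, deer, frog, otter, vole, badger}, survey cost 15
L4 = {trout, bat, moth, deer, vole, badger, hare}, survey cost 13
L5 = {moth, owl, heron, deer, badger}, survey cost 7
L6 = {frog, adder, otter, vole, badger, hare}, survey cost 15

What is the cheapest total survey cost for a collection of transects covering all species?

20

L1, L5 cover every species at survey cost 13 + 7 = 20.
Any cover uses at least 2 transects; among all covering selections none totals below 20.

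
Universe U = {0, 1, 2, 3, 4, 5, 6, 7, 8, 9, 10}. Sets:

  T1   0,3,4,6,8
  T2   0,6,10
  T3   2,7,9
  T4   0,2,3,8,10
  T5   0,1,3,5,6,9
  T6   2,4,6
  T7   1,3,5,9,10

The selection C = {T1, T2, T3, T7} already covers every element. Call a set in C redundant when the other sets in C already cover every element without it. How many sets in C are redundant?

1

Drop T1: 4, 8 uncovered — not redundant.
Drop T2: the rest still cover every element — redundant.
Drop T3: 2, 7 uncovered — not redundant.
Drop T7: 1, 5 uncovered — not redundant.
1 redundant: T2.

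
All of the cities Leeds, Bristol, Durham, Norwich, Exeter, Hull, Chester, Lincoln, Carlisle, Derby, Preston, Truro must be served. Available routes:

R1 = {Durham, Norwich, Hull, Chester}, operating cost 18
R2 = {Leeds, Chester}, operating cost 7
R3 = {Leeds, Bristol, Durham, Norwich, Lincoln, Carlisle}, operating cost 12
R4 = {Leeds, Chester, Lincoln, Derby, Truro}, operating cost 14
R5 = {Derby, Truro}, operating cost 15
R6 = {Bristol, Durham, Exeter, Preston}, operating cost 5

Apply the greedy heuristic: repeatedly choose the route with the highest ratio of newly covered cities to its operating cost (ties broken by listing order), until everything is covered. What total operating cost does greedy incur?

49

Pick 1: R6 adds 4 new (Bristol, Durham, Exeter, Preston) at operating cost 5 (ratio 4/5).
Pick 2: R4 adds 5 new (Leeds, Chester, Lincoln, Derby, Truro) at operating cost 14 (ratio 5/14).
Pick 3: R3 adds 2 new (Norwich, Carlisle) at operating cost 12 (ratio 2/12).
Pick 4: R1 adds 1 new (Hull) at operating cost 18 (ratio 1/18).
Greedy total operating cost: 5 + 14 + 12 + 18 = 49.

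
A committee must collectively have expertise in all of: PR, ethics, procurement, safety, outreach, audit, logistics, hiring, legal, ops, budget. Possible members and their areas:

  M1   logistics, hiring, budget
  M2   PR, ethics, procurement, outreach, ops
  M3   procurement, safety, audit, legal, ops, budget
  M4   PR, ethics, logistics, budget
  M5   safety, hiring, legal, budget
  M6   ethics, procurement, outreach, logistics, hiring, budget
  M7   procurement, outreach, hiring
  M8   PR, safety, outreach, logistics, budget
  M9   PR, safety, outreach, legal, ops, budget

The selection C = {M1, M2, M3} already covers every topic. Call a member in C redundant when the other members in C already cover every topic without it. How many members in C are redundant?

Drop M1: logistics, hiring uncovered — not redundant.
Drop M2: PR, ethics, outreach uncovered — not redundant.
Drop M3: safety, audit, legal uncovered — not redundant.
None of the members in C is redundant.

0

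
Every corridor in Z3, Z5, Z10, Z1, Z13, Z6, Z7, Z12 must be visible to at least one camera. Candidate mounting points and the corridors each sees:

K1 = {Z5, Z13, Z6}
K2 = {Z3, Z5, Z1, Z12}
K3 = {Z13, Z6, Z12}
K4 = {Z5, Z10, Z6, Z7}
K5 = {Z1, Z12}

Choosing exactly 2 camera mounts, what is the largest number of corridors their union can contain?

Choosing K2, K4 covers {Z3, Z5, Z10, Z1, Z6, Z7, Z12} — 7 corridors.
No choice of 2 camera mounts does better; here Z13 is left uncovered.

7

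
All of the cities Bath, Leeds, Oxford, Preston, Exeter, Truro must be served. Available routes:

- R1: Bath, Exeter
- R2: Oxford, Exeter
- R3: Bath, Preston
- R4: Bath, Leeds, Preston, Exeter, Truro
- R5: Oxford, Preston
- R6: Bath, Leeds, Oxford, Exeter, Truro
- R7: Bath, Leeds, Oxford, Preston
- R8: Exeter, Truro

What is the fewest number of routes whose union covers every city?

2

R2, R4 together cover {Bath, Leeds, Oxford, Preston, Exeter, Truro} — every city.
No single route contains all 6 cities, so 2 is optimal.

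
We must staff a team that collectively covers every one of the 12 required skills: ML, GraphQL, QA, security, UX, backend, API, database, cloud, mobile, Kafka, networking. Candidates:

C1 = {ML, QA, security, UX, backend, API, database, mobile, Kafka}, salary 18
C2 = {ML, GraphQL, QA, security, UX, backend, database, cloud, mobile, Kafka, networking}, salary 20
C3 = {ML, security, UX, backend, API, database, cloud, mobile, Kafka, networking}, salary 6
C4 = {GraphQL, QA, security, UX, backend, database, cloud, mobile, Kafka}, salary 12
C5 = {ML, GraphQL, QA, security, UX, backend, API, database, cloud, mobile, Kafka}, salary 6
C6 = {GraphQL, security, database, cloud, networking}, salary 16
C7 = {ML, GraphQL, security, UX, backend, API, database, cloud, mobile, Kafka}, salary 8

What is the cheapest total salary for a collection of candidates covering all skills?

12

C3, C5 cover every skill at salary 6 + 6 = 12.
Any cover uses at least 2 candidates; among all covering selections none totals below 12.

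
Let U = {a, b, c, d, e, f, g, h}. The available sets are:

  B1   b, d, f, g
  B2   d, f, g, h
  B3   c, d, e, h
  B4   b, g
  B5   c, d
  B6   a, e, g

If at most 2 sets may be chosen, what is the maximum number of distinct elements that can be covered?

7

Choosing B1, B3 covers {b, c, d, e, f, g, h} — 7 elements.
No choice of 2 sets does better; here a is left uncovered.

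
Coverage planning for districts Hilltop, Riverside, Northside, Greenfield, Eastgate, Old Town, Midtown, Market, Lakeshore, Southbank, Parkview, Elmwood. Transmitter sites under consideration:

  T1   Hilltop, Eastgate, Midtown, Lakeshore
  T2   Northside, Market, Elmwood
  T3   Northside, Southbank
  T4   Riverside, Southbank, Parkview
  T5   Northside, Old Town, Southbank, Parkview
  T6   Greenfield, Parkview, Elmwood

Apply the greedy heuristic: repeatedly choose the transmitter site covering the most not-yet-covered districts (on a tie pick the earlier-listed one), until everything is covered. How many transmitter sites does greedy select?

5

Pick 1: T1 covers 4 new districts (Hilltop, Eastgate, Midtown, Lakeshore).
Pick 2: T5 covers 4 new districts (Northside, Old Town, Southbank, Parkview).
Pick 3: T2 covers 2 new districts (Market, Elmwood).
Pick 4: T4 covers 1 new districts (Riverside).
Pick 5: T6 covers 1 new districts (Greenfield).
Greedy uses 5 transmitter sites.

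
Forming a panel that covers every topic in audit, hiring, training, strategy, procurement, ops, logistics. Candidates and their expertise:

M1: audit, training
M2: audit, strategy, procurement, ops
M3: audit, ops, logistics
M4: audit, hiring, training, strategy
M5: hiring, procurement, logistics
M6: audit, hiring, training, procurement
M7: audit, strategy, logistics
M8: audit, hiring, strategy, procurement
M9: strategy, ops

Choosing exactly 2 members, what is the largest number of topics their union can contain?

Choosing M2, M4 covers {audit, hiring, training, strategy, procurement, ops} — 6 topics.
No choice of 2 members does better; here logistics is left uncovered.

6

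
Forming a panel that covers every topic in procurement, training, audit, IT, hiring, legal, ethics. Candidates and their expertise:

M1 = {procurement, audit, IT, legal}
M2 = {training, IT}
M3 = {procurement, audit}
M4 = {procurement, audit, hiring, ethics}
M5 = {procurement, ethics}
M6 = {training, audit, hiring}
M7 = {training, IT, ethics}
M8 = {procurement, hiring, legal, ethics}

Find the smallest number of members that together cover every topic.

3

M1, M2, M4 together cover {procurement, training, audit, IT, hiring, legal, ethics} — every topic.
No 2 of the 8 members cover everything (all 28 pairs fall short), so 3 is minimum.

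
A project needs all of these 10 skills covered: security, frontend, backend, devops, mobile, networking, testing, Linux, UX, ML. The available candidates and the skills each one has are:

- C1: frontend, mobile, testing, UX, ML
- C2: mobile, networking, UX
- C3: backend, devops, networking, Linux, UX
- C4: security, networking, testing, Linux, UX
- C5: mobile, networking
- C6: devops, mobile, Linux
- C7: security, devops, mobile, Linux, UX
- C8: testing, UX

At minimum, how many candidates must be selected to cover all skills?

C1, C3, C4 together cover {security, frontend, backend, devops, mobile, networking, testing, Linux, UX, ML} — every skill.
No 2 of the 8 candidates cover everything (all 28 pairs fall short), so 3 is minimum.

3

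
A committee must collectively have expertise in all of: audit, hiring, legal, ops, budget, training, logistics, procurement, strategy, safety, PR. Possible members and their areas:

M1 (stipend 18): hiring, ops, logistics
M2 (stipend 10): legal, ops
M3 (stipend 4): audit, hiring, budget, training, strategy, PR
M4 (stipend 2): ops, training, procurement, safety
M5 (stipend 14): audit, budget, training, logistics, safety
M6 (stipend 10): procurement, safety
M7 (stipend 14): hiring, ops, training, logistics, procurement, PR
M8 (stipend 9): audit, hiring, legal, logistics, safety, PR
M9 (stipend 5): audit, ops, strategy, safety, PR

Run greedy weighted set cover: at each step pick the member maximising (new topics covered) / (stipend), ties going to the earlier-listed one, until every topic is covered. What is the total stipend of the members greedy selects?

Pick 1: M4 adds 4 new (ops, training, procurement, safety) at stipend 2 (ratio 4/2).
Pick 2: M3 adds 5 new (audit, hiring, budget, strategy, PR) at stipend 4 (ratio 5/4).
Pick 3: M8 adds 2 new (legal, logistics) at stipend 9 (ratio 2/9).
Greedy total stipend: 2 + 4 + 9 = 15.

15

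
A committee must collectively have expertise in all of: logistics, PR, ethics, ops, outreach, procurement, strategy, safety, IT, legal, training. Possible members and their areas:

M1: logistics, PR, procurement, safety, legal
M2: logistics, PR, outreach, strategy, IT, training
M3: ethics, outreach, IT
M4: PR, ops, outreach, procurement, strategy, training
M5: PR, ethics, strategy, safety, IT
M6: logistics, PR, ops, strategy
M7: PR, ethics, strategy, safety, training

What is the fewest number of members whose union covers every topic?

3

M1, M3, M4 together cover {logistics, PR, ethics, ops, outreach, procurement, strategy, safety, IT, legal, training} — every topic.
No 2 of the 7 members cover everything (all 21 pairs fall short), so 3 is minimum.
Greedy (largest uncovered first) would take M2, M1, M3, M4 — 4 members — but 3 suffice.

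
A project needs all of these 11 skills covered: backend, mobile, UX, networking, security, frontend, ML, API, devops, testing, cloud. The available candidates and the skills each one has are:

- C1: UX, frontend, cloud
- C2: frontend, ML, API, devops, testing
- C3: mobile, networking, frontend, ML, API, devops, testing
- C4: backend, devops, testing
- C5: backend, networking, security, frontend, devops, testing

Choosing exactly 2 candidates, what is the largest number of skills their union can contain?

9

Choosing C1, C3 covers {mobile, UX, networking, frontend, ML, API, devops, testing, cloud} — 9 skills.
No choice of 2 candidates does better; here backend, security are left uncovered.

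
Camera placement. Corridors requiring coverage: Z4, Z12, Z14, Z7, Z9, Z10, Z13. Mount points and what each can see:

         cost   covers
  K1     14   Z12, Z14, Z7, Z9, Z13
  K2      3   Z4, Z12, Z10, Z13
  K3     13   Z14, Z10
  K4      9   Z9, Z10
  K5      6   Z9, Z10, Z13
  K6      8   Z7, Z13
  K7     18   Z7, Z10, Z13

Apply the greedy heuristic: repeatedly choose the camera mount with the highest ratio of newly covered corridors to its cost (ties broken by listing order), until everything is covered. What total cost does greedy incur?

Pick 1: K2 adds 4 new (Z4, Z12, Z10, Z13) at cost 3 (ratio 4/3).
Pick 2: K1 adds 3 new (Z14, Z7, Z9) at cost 14 (ratio 3/14).
Greedy total cost: 3 + 14 = 17.

17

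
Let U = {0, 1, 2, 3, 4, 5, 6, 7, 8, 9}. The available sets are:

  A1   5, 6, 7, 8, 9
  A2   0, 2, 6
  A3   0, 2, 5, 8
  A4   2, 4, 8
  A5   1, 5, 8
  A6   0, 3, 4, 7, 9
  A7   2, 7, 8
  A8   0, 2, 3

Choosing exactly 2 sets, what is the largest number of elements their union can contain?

8

Choosing A1, A6 covers {0, 3, 4, 5, 6, 7, 8, 9} — 8 elements.
No choice of 2 sets does better; here 1, 2 are left uncovered.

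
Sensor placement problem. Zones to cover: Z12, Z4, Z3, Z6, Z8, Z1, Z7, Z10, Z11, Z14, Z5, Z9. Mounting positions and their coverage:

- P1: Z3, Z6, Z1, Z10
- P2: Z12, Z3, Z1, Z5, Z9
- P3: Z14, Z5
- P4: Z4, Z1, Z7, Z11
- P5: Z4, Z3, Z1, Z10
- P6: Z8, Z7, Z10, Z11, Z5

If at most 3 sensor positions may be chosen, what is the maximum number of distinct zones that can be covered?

10

Choosing P1, P2, P4 covers {Z12, Z4, Z3, Z6, Z1, Z7, Z10, Z11, Z5, Z9} — 10 zones.
No choice of 3 sensor positions does better; here Z8, Z14 are left uncovered.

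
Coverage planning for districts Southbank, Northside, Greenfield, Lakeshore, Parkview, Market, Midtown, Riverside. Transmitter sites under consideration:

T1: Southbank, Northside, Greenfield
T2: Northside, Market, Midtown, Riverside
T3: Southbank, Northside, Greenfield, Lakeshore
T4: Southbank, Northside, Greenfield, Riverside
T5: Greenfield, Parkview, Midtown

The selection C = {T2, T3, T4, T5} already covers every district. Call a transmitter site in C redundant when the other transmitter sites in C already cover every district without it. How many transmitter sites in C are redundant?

Drop T2: Market uncovered — not redundant.
Drop T3: Lakeshore uncovered — not redundant.
Drop T4: the rest still cover every district — redundant.
Drop T5: Parkview uncovered — not redundant.
1 redundant: T4.

1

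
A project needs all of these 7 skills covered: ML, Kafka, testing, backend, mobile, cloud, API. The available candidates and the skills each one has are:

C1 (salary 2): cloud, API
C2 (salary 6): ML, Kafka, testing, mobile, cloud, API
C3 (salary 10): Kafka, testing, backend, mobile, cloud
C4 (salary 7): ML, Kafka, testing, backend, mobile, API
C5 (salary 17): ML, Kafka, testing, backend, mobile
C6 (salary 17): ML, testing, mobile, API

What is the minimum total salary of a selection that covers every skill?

C1, C4 cover every skill at salary 2 + 7 = 9.
Any cover uses at least 2 candidates; among all covering selections none totals below 9.

9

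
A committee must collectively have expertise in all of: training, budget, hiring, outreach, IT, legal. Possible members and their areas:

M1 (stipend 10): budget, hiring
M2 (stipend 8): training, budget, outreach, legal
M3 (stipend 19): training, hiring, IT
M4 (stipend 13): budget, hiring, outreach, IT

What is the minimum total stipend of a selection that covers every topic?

M2, M4 cover every topic at stipend 8 + 13 = 21.
Any cover uses at least 2 members; among all covering selections none totals below 21.

21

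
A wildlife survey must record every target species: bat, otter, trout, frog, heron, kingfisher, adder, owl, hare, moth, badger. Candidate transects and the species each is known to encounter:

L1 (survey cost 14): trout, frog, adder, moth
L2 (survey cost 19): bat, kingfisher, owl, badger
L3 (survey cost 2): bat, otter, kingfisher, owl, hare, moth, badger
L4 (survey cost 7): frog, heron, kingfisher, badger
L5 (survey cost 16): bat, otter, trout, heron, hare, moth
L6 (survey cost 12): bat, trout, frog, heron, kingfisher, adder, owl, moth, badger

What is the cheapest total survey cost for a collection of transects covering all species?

14

L3, L6 cover every species at survey cost 2 + 12 = 14.
Any cover uses at least 2 transects; among all covering selections none totals below 14.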